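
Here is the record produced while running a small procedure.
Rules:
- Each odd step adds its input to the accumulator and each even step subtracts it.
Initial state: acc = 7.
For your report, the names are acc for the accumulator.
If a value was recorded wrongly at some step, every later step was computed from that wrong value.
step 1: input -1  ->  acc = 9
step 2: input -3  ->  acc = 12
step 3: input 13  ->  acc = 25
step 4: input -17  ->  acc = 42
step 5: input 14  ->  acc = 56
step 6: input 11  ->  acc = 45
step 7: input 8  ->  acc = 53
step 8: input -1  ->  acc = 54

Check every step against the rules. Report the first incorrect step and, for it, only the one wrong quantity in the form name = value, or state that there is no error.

step 1, acc = 6

step 1: acc = 7 + -1 = 6 -> the record has a different value
Step 1 is the first one off; corrected, acc = 6.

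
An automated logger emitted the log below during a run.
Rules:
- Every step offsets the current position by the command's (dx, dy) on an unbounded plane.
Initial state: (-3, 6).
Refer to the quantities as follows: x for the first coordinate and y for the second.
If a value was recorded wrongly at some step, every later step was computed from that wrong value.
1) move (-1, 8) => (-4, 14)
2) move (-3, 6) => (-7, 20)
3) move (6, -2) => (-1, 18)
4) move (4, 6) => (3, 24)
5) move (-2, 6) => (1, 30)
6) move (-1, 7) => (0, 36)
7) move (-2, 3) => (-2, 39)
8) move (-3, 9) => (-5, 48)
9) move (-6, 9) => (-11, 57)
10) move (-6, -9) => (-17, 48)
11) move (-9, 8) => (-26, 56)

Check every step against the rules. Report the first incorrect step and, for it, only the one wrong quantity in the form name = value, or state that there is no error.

step 6, y = 37

Recomputing the run from the initial state:
step 1: x = -4, y = 14
step 2: x = -7, y = 20
step 3: x = -1, y = 18
step 4: x = 3, y = 24
step 5: x = 1, y = 30
step 6: x = 0, y = 37
step 7: x = -2, y = 40
step 8: x = -5, y = 49
step 9: x = -11, y = 58
step 10: x = -17, y = 49
step 11: x = -26, y = 57
The first disagreement with the log is at step 6, where the value should be y = 37.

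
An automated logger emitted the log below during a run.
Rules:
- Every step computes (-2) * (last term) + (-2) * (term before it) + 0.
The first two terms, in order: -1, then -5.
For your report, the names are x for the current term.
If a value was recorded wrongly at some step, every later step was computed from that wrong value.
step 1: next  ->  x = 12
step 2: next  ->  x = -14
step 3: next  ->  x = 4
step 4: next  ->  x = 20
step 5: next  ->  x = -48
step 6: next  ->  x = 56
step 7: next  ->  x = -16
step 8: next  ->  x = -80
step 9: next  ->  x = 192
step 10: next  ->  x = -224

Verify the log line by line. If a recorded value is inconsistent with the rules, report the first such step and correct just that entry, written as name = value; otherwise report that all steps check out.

no error

1. x = -2*(-5) + (-2)*(-1) + (0) = 12 (same as recorded)
2. x = -2*(12) + (-2)*(-5) + (0) = -14 (exactly as logged)
3. x = -2*(-14) + (-2)*(12) + (0) = 4 (matches)
4. x = -2*(4) + (-2)*(-14) + (0) = 20 (same as recorded)
5. x = -2*(20) + (-2)*(4) + (0) = -48 (same as recorded)
6. x = -2*(-48) + (-2)*(20) + (0) = 56 (no discrepancy)
7. x = -2*(56) + (-2)*(-48) + (0) = -16 (consistent with the log)
8. x = -2*(-16) + (-2)*(56) + (0) = -80 (matches)
9. x = -2*(-80) + (-2)*(-16) + (0) = 192 (agrees with the log)
10. x = -2*(192) + (-2)*(-80) + (0) = -224 (in agreement)
All steps check out; nothing to correct.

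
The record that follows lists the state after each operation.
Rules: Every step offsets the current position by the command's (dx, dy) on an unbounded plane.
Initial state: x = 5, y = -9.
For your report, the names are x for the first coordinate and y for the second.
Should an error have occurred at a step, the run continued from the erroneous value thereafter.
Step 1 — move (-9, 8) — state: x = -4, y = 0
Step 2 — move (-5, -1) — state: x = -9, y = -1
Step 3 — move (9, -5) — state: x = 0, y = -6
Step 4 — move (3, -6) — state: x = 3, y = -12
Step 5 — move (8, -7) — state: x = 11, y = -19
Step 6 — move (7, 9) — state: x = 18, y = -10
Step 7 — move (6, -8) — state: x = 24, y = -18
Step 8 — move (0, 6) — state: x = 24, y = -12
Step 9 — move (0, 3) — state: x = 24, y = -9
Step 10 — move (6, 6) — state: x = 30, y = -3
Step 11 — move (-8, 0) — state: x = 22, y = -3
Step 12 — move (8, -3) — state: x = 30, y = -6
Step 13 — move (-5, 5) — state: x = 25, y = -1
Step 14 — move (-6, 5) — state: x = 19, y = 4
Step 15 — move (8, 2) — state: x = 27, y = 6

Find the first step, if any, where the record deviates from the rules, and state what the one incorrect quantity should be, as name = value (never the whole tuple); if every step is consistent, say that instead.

step 1, y = -1

Recomputing the run from the initial state:
step 1: x = -4, y = -1
step 2: x = -9, y = -2
step 3: x = 0, y = -7
step 4: x = 3, y = -13
step 5: x = 11, y = -20
step 6: x = 18, y = -11
step 7: x = 24, y = -19
step 8: x = 24, y = -13
step 9: x = 24, y = -10
step 10: x = 30, y = -4
step 11: x = 22, y = -4
step 12: x = 30, y = -7
step 13: x = 25, y = -2
step 14: x = 19, y = 3
step 15: x = 27, y = 5
The first disagreement with the record is at step 1, where the value should be y = -1.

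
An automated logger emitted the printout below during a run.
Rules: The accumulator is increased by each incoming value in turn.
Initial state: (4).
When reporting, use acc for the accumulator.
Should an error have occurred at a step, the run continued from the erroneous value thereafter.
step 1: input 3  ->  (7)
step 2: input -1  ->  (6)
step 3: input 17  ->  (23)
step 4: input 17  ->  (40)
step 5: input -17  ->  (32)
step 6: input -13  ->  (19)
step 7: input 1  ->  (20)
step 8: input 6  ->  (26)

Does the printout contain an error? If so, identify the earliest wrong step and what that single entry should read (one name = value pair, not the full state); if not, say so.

step 1: acc = 4 + 3 = 7 -> matches
step 2: acc = 7 + -1 = 6 -> same as recorded
step 3: acc = 6 + 17 = 23 -> matches
step 4: acc = 23 + 17 = 40 -> confirmed correct
step 5: acc = 40 + -17 = 23 -> this is not what the printout shows
The earliest wrong entry is at step 5: it should read acc = 23.

step 5, acc = 23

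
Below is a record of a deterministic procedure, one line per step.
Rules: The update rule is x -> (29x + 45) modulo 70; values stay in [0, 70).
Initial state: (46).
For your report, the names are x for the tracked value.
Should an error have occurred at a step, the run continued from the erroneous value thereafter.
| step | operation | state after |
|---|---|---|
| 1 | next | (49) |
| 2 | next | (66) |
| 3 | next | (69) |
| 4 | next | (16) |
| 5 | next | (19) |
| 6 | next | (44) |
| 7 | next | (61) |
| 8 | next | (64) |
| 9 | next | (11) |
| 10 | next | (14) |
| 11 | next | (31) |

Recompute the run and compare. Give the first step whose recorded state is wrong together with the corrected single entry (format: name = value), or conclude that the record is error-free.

Step 1: x = (29*46 + 45) mod 70 = 49 — no discrepancy.
Step 2: x = (29*49 + 45) mod 70 = 66 — no discrepancy.
Step 3: x = (29*66 + 45) mod 70 = 69 — exactly as logged.
Step 4: x = (29*69 + 45) mod 70 = 16 — verified.
Step 5: x = (29*16 + 45) mod 70 = 19 — consistent with the record.
Step 6: x = (29*19 + 45) mod 70 = 36 — this is not what the record shows.
Step 6 is the first one off; corrected, x = 36.

step 6, x = 36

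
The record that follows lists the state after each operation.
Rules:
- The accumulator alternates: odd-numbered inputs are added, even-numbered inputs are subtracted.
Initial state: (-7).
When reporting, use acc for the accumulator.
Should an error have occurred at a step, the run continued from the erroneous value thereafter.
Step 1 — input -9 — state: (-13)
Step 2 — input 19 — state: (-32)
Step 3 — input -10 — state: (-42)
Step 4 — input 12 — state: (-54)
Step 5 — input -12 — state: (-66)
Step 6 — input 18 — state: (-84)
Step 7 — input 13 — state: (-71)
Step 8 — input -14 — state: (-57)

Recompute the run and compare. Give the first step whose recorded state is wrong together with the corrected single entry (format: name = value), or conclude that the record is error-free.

step 1, acc = -16

1. acc = -7 + -9 = -16 (the record has a different value)
First deviation found at step 1; the corrected entry is acc = -16.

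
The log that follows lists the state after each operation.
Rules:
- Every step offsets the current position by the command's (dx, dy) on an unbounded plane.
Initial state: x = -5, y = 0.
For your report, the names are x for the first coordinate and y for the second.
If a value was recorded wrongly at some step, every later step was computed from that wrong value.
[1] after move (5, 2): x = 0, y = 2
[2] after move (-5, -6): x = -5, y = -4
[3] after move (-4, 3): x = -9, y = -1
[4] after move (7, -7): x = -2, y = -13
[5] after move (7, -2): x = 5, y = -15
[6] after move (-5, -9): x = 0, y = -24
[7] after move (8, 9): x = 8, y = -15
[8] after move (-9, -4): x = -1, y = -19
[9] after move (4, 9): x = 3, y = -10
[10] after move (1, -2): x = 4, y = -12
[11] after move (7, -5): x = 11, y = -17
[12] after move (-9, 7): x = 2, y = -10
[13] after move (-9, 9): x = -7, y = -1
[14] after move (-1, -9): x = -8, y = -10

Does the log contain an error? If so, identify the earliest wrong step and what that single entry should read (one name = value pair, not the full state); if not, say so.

Recomputing the run from the initial state:
step 1: x = 0, y = 2
step 2: x = -5, y = -4
step 3: x = -9, y = -1
step 4: x = -2, y = -8
step 5: x = 5, y = -10
step 6: x = 0, y = -19
step 7: x = 8, y = -10
step 8: x = -1, y = -14
step 9: x = 3, y = -5
step 10: x = 4, y = -7
step 11: x = 11, y = -12
step 12: x = 2, y = -5
step 13: x = -7, y = 4
step 14: x = -8, y = -5
The first disagreement with the log is at step 4, where the value should be y = -8.

step 4, y = -8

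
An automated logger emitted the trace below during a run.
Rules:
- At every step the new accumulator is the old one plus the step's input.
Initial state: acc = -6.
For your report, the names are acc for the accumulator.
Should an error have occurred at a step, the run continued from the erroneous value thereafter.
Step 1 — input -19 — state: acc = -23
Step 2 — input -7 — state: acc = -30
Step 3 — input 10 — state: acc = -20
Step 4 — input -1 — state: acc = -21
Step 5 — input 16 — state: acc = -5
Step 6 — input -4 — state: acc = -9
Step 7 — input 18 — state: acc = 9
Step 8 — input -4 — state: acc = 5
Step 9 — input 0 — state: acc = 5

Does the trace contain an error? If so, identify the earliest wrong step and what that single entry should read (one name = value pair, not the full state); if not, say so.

Recomputing the run from the initial state:
step 1: acc = -25
step 2: acc = -32
step 3: acc = -22
step 4: acc = -23
step 5: acc = -7
step 6: acc = -11
step 7: acc = 7
step 8: acc = 3
step 9: acc = 3
The first disagreement with the trace is at step 1, where the value should be acc = -25.

step 1, acc = -25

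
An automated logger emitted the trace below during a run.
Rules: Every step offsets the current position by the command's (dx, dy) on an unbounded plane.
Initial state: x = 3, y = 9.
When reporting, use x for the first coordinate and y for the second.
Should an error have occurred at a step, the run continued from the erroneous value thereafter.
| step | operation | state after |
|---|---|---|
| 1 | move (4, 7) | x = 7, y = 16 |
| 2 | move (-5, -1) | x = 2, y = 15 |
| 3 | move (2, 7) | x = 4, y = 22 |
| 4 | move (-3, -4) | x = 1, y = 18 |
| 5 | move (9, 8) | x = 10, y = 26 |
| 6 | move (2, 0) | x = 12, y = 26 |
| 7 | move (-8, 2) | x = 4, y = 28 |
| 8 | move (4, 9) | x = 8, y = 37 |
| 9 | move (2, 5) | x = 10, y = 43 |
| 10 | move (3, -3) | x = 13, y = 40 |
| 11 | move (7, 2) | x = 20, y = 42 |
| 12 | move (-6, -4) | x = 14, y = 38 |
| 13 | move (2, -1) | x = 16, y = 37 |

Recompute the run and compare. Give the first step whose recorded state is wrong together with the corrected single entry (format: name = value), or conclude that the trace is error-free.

step 9, y = 42

Recomputing the run from the initial state:
step 1: x = 7, y = 16
step 2: x = 2, y = 15
step 3: x = 4, y = 22
step 4: x = 1, y = 18
step 5: x = 10, y = 26
step 6: x = 12, y = 26
step 7: x = 4, y = 28
step 8: x = 8, y = 37
step 9: x = 10, y = 42
step 10: x = 13, y = 39
step 11: x = 20, y = 41
step 12: x = 14, y = 37
step 13: x = 16, y = 36
The first disagreement with the trace is at step 9, where the value should be y = 42.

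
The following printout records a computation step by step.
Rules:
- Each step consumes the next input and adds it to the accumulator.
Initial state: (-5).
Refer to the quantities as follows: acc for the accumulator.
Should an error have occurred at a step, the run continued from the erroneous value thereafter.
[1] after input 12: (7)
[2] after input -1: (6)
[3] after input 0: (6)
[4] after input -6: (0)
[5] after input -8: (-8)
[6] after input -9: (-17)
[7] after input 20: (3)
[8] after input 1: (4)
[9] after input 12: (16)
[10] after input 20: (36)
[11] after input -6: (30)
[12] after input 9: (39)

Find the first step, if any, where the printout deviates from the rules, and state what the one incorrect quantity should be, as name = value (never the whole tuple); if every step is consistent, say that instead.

Recomputing the run from the initial state:
step 1: acc = 7
step 2: acc = 6
step 3: acc = 6
step 4: acc = 0
step 5: acc = -8
step 6: acc = -17
step 7: acc = 3
step 8: acc = 4
step 9: acc = 16
step 10: acc = 36
step 11: acc = 30
step 12: acc = 39
This matches the printout at every step.

no error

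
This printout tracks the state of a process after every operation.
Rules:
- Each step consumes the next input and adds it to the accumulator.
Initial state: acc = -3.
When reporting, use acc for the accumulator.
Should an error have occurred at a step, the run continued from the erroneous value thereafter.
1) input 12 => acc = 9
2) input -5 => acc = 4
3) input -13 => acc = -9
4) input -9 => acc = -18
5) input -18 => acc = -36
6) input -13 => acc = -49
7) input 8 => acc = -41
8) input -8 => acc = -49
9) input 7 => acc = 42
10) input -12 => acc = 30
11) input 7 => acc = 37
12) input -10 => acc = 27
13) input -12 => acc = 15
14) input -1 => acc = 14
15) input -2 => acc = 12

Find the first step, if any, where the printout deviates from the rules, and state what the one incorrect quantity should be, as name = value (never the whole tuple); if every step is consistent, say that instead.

step 1: acc = -3 + 12 = 9 -> same as recorded
step 2: acc = 9 + -5 = 4 -> checks out
step 3: acc = 4 + -13 = -9 -> matches
step 4: acc = -9 + -9 = -18 -> agrees with the printout
step 5: acc = -18 + -18 = -36 -> consistent with the printout
step 6: acc = -36 + -13 = -49 -> checks out
step 7: acc = -49 + 8 = -41 -> checks out
step 8: acc = -41 + -8 = -49 -> consistent with the printout
step 9: acc = -49 + 7 = -42 -> the entry is off here
First incorrect step: 9; the correct value is acc = -42.

step 9, acc = -42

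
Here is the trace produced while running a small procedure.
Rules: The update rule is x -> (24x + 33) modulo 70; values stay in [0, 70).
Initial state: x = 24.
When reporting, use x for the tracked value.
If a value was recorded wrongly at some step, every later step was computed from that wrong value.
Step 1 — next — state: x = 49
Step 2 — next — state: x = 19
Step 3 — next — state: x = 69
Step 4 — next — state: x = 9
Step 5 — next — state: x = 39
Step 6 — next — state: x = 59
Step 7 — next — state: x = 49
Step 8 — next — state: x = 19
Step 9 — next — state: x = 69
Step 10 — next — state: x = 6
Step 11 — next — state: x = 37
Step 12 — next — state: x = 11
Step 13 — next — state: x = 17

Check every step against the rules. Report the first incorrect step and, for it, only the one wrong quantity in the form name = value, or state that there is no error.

step 10, x = 9

Recomputing the run from the initial state:
step 1: x = 49
step 2: x = 19
step 3: x = 69
step 4: x = 9
step 5: x = 39
step 6: x = 59
step 7: x = 49
step 8: x = 19
step 9: x = 69
step 10: x = 9
step 11: x = 39
step 12: x = 59
step 13: x = 49
The first disagreement with the trace is at step 10, where the value should be x = 9.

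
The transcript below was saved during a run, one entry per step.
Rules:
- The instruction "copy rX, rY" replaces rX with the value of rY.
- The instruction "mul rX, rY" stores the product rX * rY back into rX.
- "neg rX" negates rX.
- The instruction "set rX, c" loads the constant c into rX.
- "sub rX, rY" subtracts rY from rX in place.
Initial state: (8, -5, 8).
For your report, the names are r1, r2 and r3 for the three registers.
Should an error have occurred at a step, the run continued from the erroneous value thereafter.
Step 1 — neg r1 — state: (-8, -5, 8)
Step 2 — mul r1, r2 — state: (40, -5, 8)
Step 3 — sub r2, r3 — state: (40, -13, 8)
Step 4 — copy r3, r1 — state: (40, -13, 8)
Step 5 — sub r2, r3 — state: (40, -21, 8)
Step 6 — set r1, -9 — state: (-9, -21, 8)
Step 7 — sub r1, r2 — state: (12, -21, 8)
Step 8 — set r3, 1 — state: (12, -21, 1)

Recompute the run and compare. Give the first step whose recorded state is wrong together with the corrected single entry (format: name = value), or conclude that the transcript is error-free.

step 1: r1 = -(8) = -8 -> checks out
step 2: r1 = -8 * -5 = 40 -> checks out
step 3: r2 = -5 - 8 = -13 -> no discrepancy
step 4: r3 = 40 -> the entry is off here
Step 4 is the first one off; corrected, r3 = 40.

step 4, r3 = 40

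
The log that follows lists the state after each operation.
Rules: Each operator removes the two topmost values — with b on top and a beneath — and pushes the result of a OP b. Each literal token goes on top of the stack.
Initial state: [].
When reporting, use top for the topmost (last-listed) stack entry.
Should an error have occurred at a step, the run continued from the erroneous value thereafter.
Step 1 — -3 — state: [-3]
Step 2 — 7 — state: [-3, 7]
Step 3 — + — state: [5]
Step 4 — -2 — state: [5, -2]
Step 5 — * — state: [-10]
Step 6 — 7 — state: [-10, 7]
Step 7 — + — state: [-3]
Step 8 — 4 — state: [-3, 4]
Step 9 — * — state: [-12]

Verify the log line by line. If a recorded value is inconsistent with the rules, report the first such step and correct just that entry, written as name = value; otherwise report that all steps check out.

step 3, top = 4

1. push -3: top = -3 (matches)
2. push 7: top = 7 (same as recorded)
3. -3 + 7 = 4 (a discrepancy with the log)
So the first discrepancy is step 3, where the right value is top = 4.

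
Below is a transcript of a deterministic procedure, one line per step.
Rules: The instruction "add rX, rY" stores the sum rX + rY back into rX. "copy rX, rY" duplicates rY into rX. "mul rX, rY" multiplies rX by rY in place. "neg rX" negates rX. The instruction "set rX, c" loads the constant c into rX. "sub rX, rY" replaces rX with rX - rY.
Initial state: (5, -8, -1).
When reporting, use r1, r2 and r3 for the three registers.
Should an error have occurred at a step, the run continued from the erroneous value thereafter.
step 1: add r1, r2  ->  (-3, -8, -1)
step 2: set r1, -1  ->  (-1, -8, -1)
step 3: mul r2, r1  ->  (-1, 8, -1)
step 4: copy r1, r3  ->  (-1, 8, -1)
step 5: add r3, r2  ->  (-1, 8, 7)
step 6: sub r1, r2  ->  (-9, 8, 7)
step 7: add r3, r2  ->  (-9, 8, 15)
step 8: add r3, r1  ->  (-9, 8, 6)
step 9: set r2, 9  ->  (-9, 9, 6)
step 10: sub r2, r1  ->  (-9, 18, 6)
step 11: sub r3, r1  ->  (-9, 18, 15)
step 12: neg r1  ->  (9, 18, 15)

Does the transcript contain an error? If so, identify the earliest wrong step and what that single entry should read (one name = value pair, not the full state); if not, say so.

Recomputing the run from the initial state:
step 1: r1 = -3, r2 = -8, r3 = -1
step 2: r1 = -1, r2 = -8, r3 = -1
step 3: r1 = -1, r2 = 8, r3 = -1
step 4: r1 = -1, r2 = 8, r3 = -1
step 5: r1 = -1, r2 = 8, r3 = 7
step 6: r1 = -9, r2 = 8, r3 = 7
step 7: r1 = -9, r2 = 8, r3 = 15
step 8: r1 = -9, r2 = 8, r3 = 6
step 9: r1 = -9, r2 = 9, r3 = 6
step 10: r1 = -9, r2 = 18, r3 = 6
step 11: r1 = -9, r2 = 18, r3 = 15
step 12: r1 = 9, r2 = 18, r3 = 15
This matches the transcript at every step.

no error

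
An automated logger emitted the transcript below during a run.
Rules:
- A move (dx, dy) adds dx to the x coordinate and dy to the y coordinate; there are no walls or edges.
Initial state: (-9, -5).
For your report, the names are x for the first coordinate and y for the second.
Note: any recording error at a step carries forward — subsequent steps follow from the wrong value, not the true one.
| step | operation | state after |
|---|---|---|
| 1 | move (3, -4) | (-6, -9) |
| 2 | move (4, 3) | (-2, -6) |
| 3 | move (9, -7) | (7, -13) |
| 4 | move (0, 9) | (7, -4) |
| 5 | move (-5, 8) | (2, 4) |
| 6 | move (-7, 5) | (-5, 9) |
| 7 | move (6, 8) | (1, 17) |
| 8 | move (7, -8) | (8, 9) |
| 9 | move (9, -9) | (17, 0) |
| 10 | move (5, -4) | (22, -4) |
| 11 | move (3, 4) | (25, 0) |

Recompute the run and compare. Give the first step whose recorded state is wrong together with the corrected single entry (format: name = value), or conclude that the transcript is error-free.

no error

Recomputing the run from the initial state:
step 1: x = -6, y = -9
step 2: x = -2, y = -6
step 3: x = 7, y = -13
step 4: x = 7, y = -4
step 5: x = 2, y = 4
step 6: x = -5, y = 9
step 7: x = 1, y = 17
step 8: x = 8, y = 9
step 9: x = 17, y = 0
step 10: x = 22, y = -4
step 11: x = 25, y = 0
This matches the transcript at every step.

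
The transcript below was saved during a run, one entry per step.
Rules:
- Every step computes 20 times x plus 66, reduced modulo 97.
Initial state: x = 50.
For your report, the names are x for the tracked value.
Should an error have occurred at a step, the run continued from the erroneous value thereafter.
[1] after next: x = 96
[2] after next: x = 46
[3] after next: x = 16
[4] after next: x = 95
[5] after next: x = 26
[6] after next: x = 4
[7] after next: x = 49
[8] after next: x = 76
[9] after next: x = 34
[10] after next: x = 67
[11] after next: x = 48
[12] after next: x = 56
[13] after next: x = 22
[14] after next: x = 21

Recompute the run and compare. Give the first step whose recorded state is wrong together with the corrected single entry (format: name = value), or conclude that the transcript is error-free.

no error

Step 1: x = (20*50 + 66) mod 97 = 96 — consistent with the transcript.
Step 2: x = (20*96 + 66) mod 97 = 46 — checks out.
Step 3: x = (20*46 + 66) mod 97 = 16 — in agreement.
Step 4: x = (20*16 + 66) mod 97 = 95 — verified.
Step 5: x = (20*95 + 66) mod 97 = 26 — agrees with the transcript.
Step 6: x = (20*26 + 66) mod 97 = 4 — verified.
Step 7: x = (20*4 + 66) mod 97 = 49 — consistent with the transcript.
Step 8: x = (20*49 + 66) mod 97 = 76 — agrees with the transcript.
Step 9: x = (20*76 + 66) mod 97 = 34 — in agreement.
Step 10: x = (20*34 + 66) mod 97 = 67 — agrees with the transcript.
Step 11: x = (20*67 + 66) mod 97 = 48 — no discrepancy.
Step 12: x = (20*48 + 66) mod 97 = 56 — in agreement.
Step 13: x = (20*56 + 66) mod 97 = 22 — exactly as logged.
Step 14: x = (20*22 + 66) mod 97 = 21 — consistent with the transcript.
The whole run recomputes cleanly — no discrepancies.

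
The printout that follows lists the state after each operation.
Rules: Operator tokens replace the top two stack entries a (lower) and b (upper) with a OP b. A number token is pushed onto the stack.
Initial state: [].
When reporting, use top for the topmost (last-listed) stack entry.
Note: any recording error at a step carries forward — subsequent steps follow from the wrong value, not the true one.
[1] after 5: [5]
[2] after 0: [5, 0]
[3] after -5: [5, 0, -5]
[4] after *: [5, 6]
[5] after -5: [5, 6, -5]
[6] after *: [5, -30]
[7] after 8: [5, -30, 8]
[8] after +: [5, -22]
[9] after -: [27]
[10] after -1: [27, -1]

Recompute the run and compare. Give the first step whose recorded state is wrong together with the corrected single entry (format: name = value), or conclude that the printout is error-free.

step 1: push 5: top = 5 -> verified
step 2: push 0: top = 0 -> checks out
step 3: push -5: top = -5 -> matches
step 4: 0 * -5 = 0 -> the printout disagrees here
The audit stops at step 4: the recorded entry is wrong and should be top = 0.

step 4, top = 0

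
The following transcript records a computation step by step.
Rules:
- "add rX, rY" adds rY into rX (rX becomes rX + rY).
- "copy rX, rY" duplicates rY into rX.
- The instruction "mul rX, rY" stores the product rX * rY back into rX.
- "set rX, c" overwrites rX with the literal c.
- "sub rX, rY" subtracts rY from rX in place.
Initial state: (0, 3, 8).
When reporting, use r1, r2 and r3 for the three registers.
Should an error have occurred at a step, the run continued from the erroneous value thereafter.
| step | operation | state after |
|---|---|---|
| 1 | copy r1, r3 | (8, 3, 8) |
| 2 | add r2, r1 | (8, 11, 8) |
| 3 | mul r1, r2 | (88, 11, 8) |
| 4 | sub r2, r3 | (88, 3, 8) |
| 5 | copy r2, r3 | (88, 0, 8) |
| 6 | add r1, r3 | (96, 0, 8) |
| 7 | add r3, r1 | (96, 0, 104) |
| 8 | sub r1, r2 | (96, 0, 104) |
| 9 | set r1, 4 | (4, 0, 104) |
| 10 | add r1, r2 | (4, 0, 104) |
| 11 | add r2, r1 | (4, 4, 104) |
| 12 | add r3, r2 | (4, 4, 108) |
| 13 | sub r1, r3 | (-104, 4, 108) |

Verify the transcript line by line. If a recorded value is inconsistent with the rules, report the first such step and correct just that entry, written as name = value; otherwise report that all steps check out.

step 5, r2 = 8

Step 1: r1 = 8 — confirmed correct.
Step 2: r2 = 3 + 8 = 11 — matches.
Step 3: r1 = 8 * 11 = 88 — same as recorded.
Step 4: r2 = 11 - 8 = 3 — no discrepancy.
Step 5: r2 = 8 — the transcript has a different value.
First deviation found at step 5; the corrected entry is r2 = 8.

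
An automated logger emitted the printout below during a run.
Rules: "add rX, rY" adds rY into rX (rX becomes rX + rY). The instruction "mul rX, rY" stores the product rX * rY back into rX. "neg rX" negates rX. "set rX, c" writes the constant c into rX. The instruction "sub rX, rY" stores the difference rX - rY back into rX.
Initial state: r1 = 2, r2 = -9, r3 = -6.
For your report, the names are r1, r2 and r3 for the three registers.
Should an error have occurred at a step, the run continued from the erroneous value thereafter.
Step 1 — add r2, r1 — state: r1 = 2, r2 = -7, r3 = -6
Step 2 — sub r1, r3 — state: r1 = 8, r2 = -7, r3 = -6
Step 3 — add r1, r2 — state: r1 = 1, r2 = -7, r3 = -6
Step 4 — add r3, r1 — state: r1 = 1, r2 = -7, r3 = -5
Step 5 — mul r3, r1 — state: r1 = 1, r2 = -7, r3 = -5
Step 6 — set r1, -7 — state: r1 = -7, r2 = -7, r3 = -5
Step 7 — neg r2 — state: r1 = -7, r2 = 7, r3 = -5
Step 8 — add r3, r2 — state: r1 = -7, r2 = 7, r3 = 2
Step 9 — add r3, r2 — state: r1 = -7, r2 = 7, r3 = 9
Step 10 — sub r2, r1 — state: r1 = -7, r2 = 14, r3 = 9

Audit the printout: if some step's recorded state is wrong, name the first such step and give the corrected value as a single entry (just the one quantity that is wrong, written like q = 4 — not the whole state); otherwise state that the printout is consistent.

no error

step 1: r2 = -9 + 2 = -7 -> agrees with the printout
step 2: r1 = 2 - -6 = 8 -> checks out
step 3: r1 = 8 + -7 = 1 -> confirmed correct
step 4: r3 = -6 + 1 = -5 -> consistent with the printout
step 5: r3 = -5 * 1 = -5 -> verified
step 6: r1 = -7 -> checks out
step 7: r2 = -(-7) = 7 -> agrees with the printout
step 8: r3 = -5 + 7 = 2 -> same as recorded
step 9: r3 = 2 + 7 = 9 -> in agreement
step 10: r2 = 7 - -7 = 14 -> verified
All entries verified; no error found.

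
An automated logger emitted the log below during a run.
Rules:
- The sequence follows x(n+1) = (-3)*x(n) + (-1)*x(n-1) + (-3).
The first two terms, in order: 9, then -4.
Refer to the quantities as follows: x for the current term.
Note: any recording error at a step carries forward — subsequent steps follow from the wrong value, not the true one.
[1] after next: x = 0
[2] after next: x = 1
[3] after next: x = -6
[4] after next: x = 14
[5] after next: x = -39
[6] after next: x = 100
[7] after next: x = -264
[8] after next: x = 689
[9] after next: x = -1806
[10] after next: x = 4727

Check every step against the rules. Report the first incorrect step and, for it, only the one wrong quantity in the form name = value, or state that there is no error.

Recomputing the run from the initial state:
step 1: x = 0
step 2: x = 1
step 3: x = -6
step 4: x = 14
step 5: x = -39
step 6: x = 100
step 7: x = -264
step 8: x = 689
step 9: x = -1806
step 10: x = 4726
The first disagreement with the log is at step 10, where the value should be x = 4726.

step 10, x = 4726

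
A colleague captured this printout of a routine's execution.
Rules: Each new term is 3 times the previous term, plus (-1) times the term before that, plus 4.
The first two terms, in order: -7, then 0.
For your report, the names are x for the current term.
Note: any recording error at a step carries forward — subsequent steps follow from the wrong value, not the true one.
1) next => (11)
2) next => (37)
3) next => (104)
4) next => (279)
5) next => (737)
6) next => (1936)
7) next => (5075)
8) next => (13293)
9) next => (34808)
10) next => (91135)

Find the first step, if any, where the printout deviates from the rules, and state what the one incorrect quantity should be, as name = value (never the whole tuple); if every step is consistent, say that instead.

no error

step 1: x = 3*(0) + (-1)*(-7) + (4) = 11 -> exactly as logged
step 2: x = 3*(11) + (-1)*(0) + (4) = 37 -> exactly as logged
step 3: x = 3*(37) + (-1)*(11) + (4) = 104 -> exactly as logged
step 4: x = 3*(104) + (-1)*(37) + (4) = 279 -> confirmed correct
step 5: x = 3*(279) + (-1)*(104) + (4) = 737 -> confirmed correct
step 6: x = 3*(737) + (-1)*(279) + (4) = 1936 -> agrees with the printout
step 7: x = 3*(1936) + (-1)*(737) + (4) = 5075 -> no discrepancy
step 8: x = 3*(5075) + (-1)*(1936) + (4) = 13293 -> agrees with the printout
step 9: x = 3*(13293) + (-1)*(5075) + (4) = 34808 -> confirmed correct
step 10: x = 3*(34808) + (-1)*(13293) + (4) = 91135 -> agrees with the printout
All entries verified; no error found.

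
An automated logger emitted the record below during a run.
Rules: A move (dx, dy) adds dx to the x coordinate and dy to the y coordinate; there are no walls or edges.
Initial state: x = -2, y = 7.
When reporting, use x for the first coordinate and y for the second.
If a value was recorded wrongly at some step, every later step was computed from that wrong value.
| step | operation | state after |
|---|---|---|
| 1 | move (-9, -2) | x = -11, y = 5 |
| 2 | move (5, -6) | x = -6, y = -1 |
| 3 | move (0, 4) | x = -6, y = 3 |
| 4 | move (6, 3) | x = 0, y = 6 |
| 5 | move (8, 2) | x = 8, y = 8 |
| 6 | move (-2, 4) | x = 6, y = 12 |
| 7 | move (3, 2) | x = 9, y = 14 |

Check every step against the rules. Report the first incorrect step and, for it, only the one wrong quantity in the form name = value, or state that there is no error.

Recomputing the run from the initial state:
step 1: x = -11, y = 5
step 2: x = -6, y = -1
step 3: x = -6, y = 3
step 4: x = 0, y = 6
step 5: x = 8, y = 8
step 6: x = 6, y = 12
step 7: x = 9, y = 14
This matches the record at every step.

no error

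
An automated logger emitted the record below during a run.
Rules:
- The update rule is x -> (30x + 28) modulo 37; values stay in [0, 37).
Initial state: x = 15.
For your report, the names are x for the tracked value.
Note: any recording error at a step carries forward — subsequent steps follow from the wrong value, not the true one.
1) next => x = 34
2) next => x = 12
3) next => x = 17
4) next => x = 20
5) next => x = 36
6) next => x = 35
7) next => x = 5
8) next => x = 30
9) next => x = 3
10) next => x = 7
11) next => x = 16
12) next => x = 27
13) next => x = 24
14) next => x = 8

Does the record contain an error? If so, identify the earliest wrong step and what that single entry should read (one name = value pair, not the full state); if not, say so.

step 3, x = 18

Recomputing the run from the initial state:
step 1: x = 34
step 2: x = 12
step 3: x = 18
step 4: x = 13
step 5: x = 11
step 6: x = 25
step 7: x = 1
step 8: x = 21
step 9: x = 29
step 10: x = 10
step 11: x = 32
step 12: x = 26
step 13: x = 31
step 14: x = 33
The first disagreement with the record is at step 3, where the value should be x = 18.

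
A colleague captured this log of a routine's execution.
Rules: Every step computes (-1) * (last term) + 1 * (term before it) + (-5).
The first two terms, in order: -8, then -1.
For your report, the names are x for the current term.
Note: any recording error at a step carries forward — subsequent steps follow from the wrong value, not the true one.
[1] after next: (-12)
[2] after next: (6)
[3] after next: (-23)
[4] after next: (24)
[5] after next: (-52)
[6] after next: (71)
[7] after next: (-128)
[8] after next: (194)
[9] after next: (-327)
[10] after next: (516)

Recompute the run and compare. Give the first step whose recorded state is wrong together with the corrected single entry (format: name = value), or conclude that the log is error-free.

1. x = -1*(-1) + (1)*(-8) + (-5) = -12 (no discrepancy)
2. x = -1*(-12) + (1)*(-1) + (-5) = 6 (no discrepancy)
3. x = -1*(6) + (1)*(-12) + (-5) = -23 (same as recorded)
4. x = -1*(-23) + (1)*(6) + (-5) = 24 (verified)
5. x = -1*(24) + (1)*(-23) + (-5) = -52 (same as recorded)
6. x = -1*(-52) + (1)*(24) + (-5) = 71 (confirmed correct)
7. x = -1*(71) + (1)*(-52) + (-5) = -128 (verified)
8. x = -1*(-128) + (1)*(71) + (-5) = 194 (no discrepancy)
9. x = -1*(194) + (1)*(-128) + (-5) = -327 (matches)
10. x = -1*(-327) + (1)*(194) + (-5) = 516 (agrees with the log)
The whole run recomputes cleanly — no discrepancies.

no error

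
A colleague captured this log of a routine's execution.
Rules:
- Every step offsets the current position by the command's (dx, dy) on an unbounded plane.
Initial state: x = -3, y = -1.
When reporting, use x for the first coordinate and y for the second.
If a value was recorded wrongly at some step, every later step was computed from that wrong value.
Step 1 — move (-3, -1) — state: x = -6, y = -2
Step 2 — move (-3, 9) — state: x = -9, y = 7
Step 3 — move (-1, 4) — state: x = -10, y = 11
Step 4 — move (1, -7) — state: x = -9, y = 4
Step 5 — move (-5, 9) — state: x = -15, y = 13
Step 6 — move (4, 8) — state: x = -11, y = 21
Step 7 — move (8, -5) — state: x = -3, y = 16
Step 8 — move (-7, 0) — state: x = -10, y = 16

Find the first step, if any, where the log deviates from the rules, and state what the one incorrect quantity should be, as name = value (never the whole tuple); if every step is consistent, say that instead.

step 5, x = -14

Recomputing the run from the initial state:
step 1: x = -6, y = -2
step 2: x = -9, y = 7
step 3: x = -10, y = 11
step 4: x = -9, y = 4
step 5: x = -14, y = 13
step 6: x = -10, y = 21
step 7: x = -2, y = 16
step 8: x = -9, y = 16
The first disagreement with the log is at step 5, where the value should be x = -14.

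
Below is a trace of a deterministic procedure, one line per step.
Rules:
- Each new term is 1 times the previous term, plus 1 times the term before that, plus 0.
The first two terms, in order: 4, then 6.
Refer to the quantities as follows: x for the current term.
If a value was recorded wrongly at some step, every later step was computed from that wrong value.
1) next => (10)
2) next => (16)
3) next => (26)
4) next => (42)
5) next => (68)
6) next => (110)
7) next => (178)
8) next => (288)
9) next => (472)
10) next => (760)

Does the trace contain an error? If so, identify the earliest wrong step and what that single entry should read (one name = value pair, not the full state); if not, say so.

step 1: x = 1*(6) + (1)*(4) + (0) = 10 -> agrees with the trace
step 2: x = 1*(10) + (1)*(6) + (0) = 16 -> matches
step 3: x = 1*(16) + (1)*(10) + (0) = 26 -> no discrepancy
step 4: x = 1*(26) + (1)*(16) + (0) = 42 -> matches
step 5: x = 1*(42) + (1)*(26) + (0) = 68 -> matches
step 6: x = 1*(68) + (1)*(42) + (0) = 110 -> checks out
step 7: x = 1*(110) + (1)*(68) + (0) = 178 -> checks out
step 8: x = 1*(178) + (1)*(110) + (0) = 288 -> same as recorded
step 9: x = 1*(288) + (1)*(178) + (0) = 466 -> the trace disagrees here
First deviation found at step 9; the corrected entry is x = 466.

step 9, x = 466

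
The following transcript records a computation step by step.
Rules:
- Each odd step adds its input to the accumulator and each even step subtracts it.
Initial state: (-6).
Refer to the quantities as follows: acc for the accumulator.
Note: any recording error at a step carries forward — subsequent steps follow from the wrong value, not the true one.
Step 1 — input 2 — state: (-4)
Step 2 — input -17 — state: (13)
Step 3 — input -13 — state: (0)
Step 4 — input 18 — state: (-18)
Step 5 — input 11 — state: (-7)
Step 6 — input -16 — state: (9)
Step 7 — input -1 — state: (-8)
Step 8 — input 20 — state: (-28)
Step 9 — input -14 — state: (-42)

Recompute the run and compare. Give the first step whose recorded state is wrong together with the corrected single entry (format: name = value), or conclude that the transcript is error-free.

step 7, acc = 8

Recomputing the run from the initial state:
step 1: acc = -4
step 2: acc = 13
step 3: acc = 0
step 4: acc = -18
step 5: acc = -7
step 6: acc = 9
step 7: acc = 8
step 8: acc = -12
step 9: acc = -26
The first disagreement with the transcript is at step 7, where the value should be acc = 8.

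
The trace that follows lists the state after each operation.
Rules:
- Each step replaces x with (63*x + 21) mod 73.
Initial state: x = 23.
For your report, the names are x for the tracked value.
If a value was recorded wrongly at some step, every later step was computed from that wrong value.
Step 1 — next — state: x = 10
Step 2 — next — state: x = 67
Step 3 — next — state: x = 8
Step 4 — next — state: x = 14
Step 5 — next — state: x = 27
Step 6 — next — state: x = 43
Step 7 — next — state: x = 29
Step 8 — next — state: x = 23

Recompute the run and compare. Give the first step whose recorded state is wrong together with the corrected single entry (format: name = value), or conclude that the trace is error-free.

Step 1: x = (63*23 + 21) mod 73 = 10 — exactly as logged.
Step 2: x = (63*10 + 21) mod 73 = 67 — consistent with the trace.
Step 3: x = (63*67 + 21) mod 73 = 8 — same as recorded.
Step 4: x = (63*8 + 21) mod 73 = 14 — matches.
Step 5: x = (63*14 + 21) mod 73 = 27 — same as recorded.
Step 6: x = (63*27 + 21) mod 73 = 43 — matches.
Step 7: x = (63*43 + 21) mod 73 = 29 — matches.
Step 8: x = (63*29 + 21) mod 73 = 23 — checks out.
The recomputation confirms every line.

no error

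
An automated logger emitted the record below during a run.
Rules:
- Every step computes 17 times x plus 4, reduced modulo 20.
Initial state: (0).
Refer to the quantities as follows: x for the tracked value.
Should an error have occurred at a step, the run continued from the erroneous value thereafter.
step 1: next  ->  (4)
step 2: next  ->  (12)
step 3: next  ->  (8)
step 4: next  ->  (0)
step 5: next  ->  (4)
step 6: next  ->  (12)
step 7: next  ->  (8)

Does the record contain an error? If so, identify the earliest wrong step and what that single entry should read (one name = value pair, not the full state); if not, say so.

1. x = (17*0 + 4) mod 20 = 4 (in agreement)
2. x = (17*4 + 4) mod 20 = 12 (exactly as logged)
3. x = (17*12 + 4) mod 20 = 8 (consistent with the record)
4. x = (17*8 + 4) mod 20 = 0 (no discrepancy)
5. x = (17*0 + 4) mod 20 = 4 (checks out)
6. x = (17*4 + 4) mod 20 = 12 (checks out)
7. x = (17*12 + 4) mod 20 = 8 (same as recorded)
Each recorded entry agrees with the recomputation.

no error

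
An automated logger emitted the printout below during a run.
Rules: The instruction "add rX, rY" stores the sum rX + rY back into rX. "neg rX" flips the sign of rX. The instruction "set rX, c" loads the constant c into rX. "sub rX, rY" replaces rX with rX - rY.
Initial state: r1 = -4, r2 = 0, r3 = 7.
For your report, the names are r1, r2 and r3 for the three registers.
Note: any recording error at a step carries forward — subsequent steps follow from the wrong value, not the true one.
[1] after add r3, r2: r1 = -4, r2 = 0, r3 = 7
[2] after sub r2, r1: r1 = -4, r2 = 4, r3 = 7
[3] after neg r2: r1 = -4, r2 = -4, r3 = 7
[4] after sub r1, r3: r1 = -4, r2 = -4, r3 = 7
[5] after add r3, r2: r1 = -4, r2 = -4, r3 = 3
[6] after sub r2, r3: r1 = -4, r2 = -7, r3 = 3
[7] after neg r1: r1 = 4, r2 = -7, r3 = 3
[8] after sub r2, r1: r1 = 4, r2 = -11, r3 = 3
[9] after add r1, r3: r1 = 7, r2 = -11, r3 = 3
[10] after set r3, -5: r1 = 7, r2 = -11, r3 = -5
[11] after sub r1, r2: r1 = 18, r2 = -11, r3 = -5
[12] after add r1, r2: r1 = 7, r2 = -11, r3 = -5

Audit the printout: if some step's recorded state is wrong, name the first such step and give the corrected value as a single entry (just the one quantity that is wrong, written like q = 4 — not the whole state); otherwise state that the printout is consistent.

step 4, r1 = -11

step 1: r3 = 7 + 0 = 7 -> no discrepancy
step 2: r2 = 0 - -4 = 4 -> agrees with the printout
step 3: r2 = -(4) = -4 -> verified
step 4: r1 = -4 - 7 = -11 -> first mismatch against the printout
Conclusion: step 4 carries the first error; the entry should be r1 = -11.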